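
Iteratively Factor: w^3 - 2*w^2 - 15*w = (w - 5)*(w^2 + 3*w) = w*(w - 5)*(w + 3)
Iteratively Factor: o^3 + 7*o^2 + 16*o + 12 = (o + 3)*(o^2 + 4*o + 4) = (o + 2)*(o + 3)*(o + 2)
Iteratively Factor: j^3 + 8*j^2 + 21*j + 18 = (j + 3)*(j^2 + 5*j + 6) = (j + 2)*(j + 3)*(j + 3)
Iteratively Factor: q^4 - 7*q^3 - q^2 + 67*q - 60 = (q - 5)*(q^3 - 2*q^2 - 11*q + 12) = (q - 5)*(q - 1)*(q^2 - q - 12) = (q - 5)*(q - 4)*(q - 1)*(q + 3)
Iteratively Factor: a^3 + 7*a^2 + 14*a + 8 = (a + 2)*(a^2 + 5*a + 4) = (a + 1)*(a + 2)*(a + 4)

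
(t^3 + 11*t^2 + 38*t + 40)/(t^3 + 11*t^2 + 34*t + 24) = (t^2 + 7*t + 10)/(t^2 + 7*t + 6)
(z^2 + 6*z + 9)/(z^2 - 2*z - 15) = (z + 3)/(z - 5)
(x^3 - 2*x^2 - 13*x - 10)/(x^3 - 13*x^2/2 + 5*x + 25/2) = 2*(x + 2)/(2*x - 5)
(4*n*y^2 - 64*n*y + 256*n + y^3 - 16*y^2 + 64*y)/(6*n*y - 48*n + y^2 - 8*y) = (4*n*y - 32*n + y^2 - 8*y)/(6*n + y)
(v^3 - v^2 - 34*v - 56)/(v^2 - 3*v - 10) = (v^2 - 3*v - 28)/(v - 5)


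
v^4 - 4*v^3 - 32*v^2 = v^2*(v - 8)*(v + 4)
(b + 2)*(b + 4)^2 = b^3 + 10*b^2 + 32*b + 32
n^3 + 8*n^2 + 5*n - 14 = (n - 1)*(n + 2)*(n + 7)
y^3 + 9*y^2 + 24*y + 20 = (y + 2)^2*(y + 5)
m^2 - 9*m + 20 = (m - 5)*(m - 4)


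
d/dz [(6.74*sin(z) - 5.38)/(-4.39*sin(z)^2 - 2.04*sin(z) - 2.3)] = (29.5886*sin(z)^2 - 47.2364*sin(z) - 26.4772)*cos(z)/(19.2721*sin(z)^4 + 17.9112*sin(z)^3 + 24.3556*sin(z)^2 + 9.384*sin(z) + 5.29)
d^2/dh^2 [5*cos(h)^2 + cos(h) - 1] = -cos(h) - 10*cos(2*h)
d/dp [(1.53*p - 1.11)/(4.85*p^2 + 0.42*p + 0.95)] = (-7.4205*p^2 + 10.767*p + 1.9197)/(23.5225*p^4 + 4.074*p^3 + 9.3914*p^2 + 0.798*p + 0.9025)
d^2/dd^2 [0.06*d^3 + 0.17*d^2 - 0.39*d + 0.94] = 0.36*d + 0.34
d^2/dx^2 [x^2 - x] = 2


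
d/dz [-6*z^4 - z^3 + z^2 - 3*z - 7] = -24*z^3 - 3*z^2 + 2*z - 3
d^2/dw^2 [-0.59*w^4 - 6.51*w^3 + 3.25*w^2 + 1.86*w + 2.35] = -7.08*w^2 - 39.06*w + 6.5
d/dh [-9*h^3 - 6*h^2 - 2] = 3*h*(-9*h - 4)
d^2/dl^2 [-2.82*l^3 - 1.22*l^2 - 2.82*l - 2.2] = -16.92*l - 2.44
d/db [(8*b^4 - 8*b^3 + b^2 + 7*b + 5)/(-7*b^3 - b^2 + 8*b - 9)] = (-56*b^6 - 16*b^5 + 207*b^4 - 318*b^3 + 336*b^2 - 8*b - 103)/(49*b^6 + 14*b^5 - 111*b^4 + 110*b^3 + 82*b^2 - 144*b + 81)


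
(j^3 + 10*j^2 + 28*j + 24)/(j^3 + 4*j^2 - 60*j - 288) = (j^2 + 4*j + 4)/(j^2 - 2*j - 48)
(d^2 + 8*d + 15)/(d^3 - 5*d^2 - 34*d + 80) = (d + 3)/(d^2 - 10*d + 16)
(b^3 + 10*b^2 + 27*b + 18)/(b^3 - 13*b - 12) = (b + 6)/(b - 4)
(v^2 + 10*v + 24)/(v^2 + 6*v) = (v + 4)/v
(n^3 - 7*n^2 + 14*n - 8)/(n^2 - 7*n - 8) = (-n^3 + 7*n^2 - 14*n + 8)/(-n^2 + 7*n + 8)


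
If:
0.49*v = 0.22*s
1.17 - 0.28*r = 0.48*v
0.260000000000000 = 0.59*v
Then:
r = 3.42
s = 0.98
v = 0.44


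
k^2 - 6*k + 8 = (k - 4)*(k - 2)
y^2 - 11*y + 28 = (y - 7)*(y - 4)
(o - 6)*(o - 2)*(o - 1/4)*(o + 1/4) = o^4 - 8*o^3 + 191*o^2/16 + o/2 - 3/4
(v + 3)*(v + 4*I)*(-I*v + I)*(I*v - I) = v^4 + v^3 + 4*I*v^3 - 5*v^2 + 4*I*v^2 + 3*v - 20*I*v + 12*I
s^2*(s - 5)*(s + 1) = s^4 - 4*s^3 - 5*s^2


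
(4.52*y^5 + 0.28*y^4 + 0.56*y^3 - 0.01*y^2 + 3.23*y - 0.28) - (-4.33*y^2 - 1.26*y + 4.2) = 4.52*y^5 + 0.28*y^4 + 0.56*y^3 + 4.32*y^2 + 4.49*y - 4.48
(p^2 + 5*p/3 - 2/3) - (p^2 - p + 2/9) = 8*p/3 - 8/9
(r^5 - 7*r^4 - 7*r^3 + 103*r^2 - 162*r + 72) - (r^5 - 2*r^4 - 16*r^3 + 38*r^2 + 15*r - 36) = -5*r^4 + 9*r^3 + 65*r^2 - 177*r + 108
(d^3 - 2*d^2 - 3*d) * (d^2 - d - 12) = d^5 - 3*d^4 - 13*d^3 + 27*d^2 + 36*d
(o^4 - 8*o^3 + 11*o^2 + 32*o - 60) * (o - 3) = o^5 - 11*o^4 + 35*o^3 - o^2 - 156*o + 180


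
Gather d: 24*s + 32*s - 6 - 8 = 56*s - 14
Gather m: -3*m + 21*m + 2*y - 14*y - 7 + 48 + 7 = 18*m - 12*y + 48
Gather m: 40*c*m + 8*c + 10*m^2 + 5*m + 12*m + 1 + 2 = 8*c + 10*m^2 + m*(40*c + 17) + 3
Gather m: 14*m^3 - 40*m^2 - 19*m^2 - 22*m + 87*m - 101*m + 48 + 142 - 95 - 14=14*m^3 - 59*m^2 - 36*m + 81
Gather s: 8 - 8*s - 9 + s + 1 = -7*s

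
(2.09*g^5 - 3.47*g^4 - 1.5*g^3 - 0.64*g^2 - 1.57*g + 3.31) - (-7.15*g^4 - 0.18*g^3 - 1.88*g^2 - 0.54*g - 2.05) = 2.09*g^5 + 3.68*g^4 - 1.32*g^3 + 1.24*g^2 - 1.03*g + 5.36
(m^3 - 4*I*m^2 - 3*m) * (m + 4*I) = m^4 + 13*m^2 - 12*I*m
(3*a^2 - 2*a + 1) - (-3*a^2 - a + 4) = 6*a^2 - a - 3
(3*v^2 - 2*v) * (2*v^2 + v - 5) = 6*v^4 - v^3 - 17*v^2 + 10*v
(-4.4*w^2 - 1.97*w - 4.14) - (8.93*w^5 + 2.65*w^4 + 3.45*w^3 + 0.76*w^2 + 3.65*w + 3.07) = -8.93*w^5 - 2.65*w^4 - 3.45*w^3 - 5.16*w^2 - 5.62*w - 7.21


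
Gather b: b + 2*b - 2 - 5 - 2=3*b - 9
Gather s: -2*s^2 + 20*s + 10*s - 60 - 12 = -2*s^2 + 30*s - 72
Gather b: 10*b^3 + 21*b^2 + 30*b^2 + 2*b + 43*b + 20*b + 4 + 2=10*b^3 + 51*b^2 + 65*b + 6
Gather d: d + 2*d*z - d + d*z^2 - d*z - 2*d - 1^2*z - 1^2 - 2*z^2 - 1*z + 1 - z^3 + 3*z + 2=d*(z^2 + z - 2) - z^3 - 2*z^2 + z + 2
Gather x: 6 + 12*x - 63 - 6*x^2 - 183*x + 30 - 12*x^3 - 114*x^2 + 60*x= -12*x^3 - 120*x^2 - 111*x - 27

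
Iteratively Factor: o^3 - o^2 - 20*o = (o)*(o^2 - o - 20) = o*(o - 5)*(o + 4)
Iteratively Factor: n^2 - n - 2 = (n - 2)*(n + 1)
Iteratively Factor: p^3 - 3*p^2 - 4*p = (p - 4)*(p^2 + p) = (p - 4)*(p + 1)*(p)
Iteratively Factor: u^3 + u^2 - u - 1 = (u - 1)*(u^2 + 2*u + 1) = (u - 1)*(u + 1)*(u + 1)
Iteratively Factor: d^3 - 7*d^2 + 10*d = (d)*(d^2 - 7*d + 10) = d*(d - 5)*(d - 2)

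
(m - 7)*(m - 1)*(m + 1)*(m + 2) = m^4 - 5*m^3 - 15*m^2 + 5*m + 14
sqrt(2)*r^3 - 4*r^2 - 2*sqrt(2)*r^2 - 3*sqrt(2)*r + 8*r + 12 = (r - 3)*(r - 2*sqrt(2))*(sqrt(2)*r + sqrt(2))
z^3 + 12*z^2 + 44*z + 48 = (z + 2)*(z + 4)*(z + 6)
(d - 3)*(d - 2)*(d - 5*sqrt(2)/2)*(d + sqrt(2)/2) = d^4 - 5*d^3 - 2*sqrt(2)*d^3 + 7*d^2/2 + 10*sqrt(2)*d^2 - 12*sqrt(2)*d + 25*d/2 - 15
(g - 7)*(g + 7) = g^2 - 49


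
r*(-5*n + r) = -5*n*r + r^2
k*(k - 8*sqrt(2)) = k^2 - 8*sqrt(2)*k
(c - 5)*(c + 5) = c^2 - 25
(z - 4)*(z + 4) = z^2 - 16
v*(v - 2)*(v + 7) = v^3 + 5*v^2 - 14*v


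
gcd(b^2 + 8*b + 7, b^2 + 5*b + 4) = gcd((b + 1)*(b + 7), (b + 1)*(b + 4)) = b + 1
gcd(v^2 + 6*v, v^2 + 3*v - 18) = v + 6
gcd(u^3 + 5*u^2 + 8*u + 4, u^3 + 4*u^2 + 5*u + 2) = u^2 + 3*u + 2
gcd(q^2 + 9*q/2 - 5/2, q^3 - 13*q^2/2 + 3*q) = q - 1/2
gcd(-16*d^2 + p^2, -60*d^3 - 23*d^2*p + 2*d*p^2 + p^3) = 4*d + p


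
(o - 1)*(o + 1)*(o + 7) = o^3 + 7*o^2 - o - 7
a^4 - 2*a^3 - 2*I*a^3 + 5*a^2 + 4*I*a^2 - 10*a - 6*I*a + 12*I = (a - 2)*(a - 3*I)*(a - I)*(a + 2*I)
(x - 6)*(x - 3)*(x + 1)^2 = x^4 - 7*x^3 + x^2 + 27*x + 18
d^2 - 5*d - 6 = (d - 6)*(d + 1)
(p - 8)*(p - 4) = p^2 - 12*p + 32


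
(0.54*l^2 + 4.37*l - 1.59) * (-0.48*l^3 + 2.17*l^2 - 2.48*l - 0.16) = -0.2592*l^5 - 0.9258*l^4 + 8.9069*l^3 - 14.3743*l^2 + 3.244*l + 0.2544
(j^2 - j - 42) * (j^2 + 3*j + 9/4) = j^4 + 2*j^3 - 171*j^2/4 - 513*j/4 - 189/2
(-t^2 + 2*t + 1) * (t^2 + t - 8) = -t^4 + t^3 + 11*t^2 - 15*t - 8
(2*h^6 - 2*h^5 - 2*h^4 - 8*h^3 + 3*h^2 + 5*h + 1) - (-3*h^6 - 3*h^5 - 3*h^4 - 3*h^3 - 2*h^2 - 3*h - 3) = 5*h^6 + h^5 + h^4 - 5*h^3 + 5*h^2 + 8*h + 4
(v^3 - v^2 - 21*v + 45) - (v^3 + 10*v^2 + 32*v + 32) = -11*v^2 - 53*v + 13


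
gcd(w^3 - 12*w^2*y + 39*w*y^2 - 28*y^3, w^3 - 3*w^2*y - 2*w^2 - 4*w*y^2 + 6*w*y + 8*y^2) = -w + 4*y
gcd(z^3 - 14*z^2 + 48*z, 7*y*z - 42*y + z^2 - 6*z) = z - 6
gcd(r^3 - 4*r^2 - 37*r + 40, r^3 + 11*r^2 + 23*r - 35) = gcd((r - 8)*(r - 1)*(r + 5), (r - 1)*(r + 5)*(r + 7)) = r^2 + 4*r - 5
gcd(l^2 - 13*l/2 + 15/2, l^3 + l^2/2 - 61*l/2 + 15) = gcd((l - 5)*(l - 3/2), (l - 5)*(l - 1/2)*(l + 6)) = l - 5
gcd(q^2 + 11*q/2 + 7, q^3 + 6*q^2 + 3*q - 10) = q + 2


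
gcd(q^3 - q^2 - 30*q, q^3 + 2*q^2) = q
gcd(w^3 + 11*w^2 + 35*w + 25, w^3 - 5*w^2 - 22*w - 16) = w + 1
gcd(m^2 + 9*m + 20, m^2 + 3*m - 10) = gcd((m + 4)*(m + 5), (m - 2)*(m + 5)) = m + 5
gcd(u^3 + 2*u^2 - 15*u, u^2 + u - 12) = u - 3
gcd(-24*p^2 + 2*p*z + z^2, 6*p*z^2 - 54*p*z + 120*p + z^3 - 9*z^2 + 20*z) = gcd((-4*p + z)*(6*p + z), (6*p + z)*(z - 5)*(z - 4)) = 6*p + z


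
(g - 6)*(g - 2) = g^2 - 8*g + 12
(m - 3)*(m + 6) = m^2 + 3*m - 18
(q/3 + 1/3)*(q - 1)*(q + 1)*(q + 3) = q^4/3 + 4*q^3/3 + 2*q^2/3 - 4*q/3 - 1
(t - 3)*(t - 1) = t^2 - 4*t + 3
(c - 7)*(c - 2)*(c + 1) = c^3 - 8*c^2 + 5*c + 14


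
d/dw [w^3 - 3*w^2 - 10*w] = 3*w^2 - 6*w - 10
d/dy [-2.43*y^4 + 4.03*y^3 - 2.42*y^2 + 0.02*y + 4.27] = -9.72*y^3 + 12.09*y^2 - 4.84*y + 0.02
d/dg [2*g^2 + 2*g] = 4*g + 2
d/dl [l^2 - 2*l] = 2*l - 2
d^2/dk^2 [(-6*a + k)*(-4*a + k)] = 2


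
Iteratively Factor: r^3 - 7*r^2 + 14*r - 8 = (r - 2)*(r^2 - 5*r + 4) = (r - 2)*(r - 1)*(r - 4)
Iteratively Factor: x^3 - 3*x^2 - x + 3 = (x - 1)*(x^2 - 2*x - 3) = (x - 3)*(x - 1)*(x + 1)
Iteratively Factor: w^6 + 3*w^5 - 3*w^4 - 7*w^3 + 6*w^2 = (w)*(w^5 + 3*w^4 - 3*w^3 - 7*w^2 + 6*w) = w*(w + 2)*(w^4 + w^3 - 5*w^2 + 3*w) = w^2*(w + 2)*(w^3 + w^2 - 5*w + 3) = w^2*(w + 2)*(w + 3)*(w^2 - 2*w + 1) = w^2*(w - 1)*(w + 2)*(w + 3)*(w - 1)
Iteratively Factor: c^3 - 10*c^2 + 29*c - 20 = (c - 1)*(c^2 - 9*c + 20) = (c - 4)*(c - 1)*(c - 5)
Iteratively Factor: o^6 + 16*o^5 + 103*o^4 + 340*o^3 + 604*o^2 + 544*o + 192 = (o + 4)*(o^5 + 12*o^4 + 55*o^3 + 120*o^2 + 124*o + 48) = (o + 4)^2*(o^4 + 8*o^3 + 23*o^2 + 28*o + 12) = (o + 2)*(o + 4)^2*(o^3 + 6*o^2 + 11*o + 6) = (o + 2)*(o + 3)*(o + 4)^2*(o^2 + 3*o + 2) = (o + 2)^2*(o + 3)*(o + 4)^2*(o + 1)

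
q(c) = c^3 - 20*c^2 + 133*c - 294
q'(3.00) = 40.00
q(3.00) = -48.00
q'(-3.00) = 280.00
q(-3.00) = -900.00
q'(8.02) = 5.16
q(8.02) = 2.10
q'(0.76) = 104.33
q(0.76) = -204.03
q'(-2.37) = 244.65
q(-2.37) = -734.86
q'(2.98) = 40.44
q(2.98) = -48.80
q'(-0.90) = 171.43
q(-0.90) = -430.63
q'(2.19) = 59.79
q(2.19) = -88.15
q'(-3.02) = 281.16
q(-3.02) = -905.61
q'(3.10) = 37.83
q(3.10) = -44.11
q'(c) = 3*c^2 - 40*c + 133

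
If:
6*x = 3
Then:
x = 1/2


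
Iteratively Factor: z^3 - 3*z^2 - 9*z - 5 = (z + 1)*(z^2 - 4*z - 5) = (z + 1)^2*(z - 5)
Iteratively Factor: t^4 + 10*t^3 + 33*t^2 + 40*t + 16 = (t + 1)*(t^3 + 9*t^2 + 24*t + 16) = (t + 1)^2*(t^2 + 8*t + 16) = (t + 1)^2*(t + 4)*(t + 4)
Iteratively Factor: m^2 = (m)*(m)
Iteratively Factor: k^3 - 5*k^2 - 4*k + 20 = (k - 2)*(k^2 - 3*k - 10) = (k - 5)*(k - 2)*(k + 2)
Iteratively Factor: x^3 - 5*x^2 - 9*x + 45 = (x - 5)*(x^2 - 9) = (x - 5)*(x + 3)*(x - 3)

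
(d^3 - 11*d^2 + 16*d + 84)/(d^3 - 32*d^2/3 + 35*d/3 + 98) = 3*(d + 2)/(3*d + 7)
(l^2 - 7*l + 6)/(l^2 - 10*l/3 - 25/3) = 3*(-l^2 + 7*l - 6)/(-3*l^2 + 10*l + 25)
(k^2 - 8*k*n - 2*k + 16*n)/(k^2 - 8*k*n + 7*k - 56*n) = (k - 2)/(k + 7)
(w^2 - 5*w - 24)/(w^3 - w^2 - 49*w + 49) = (w^2 - 5*w - 24)/(w^3 - w^2 - 49*w + 49)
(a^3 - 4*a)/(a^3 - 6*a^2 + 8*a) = (a + 2)/(a - 4)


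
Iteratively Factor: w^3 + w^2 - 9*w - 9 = (w - 3)*(w^2 + 4*w + 3) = (w - 3)*(w + 3)*(w + 1)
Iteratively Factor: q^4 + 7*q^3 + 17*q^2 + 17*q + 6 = (q + 3)*(q^3 + 4*q^2 + 5*q + 2) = (q + 2)*(q + 3)*(q^2 + 2*q + 1) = (q + 1)*(q + 2)*(q + 3)*(q + 1)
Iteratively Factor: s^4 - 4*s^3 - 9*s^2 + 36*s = (s + 3)*(s^3 - 7*s^2 + 12*s) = (s - 3)*(s + 3)*(s^2 - 4*s) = (s - 4)*(s - 3)*(s + 3)*(s)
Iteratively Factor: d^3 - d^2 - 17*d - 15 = (d + 3)*(d^2 - 4*d - 5) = (d - 5)*(d + 3)*(d + 1)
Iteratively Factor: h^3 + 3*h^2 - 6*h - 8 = (h - 2)*(h^2 + 5*h + 4) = (h - 2)*(h + 4)*(h + 1)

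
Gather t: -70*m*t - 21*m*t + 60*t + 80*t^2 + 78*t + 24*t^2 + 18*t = 104*t^2 + t*(156 - 91*m)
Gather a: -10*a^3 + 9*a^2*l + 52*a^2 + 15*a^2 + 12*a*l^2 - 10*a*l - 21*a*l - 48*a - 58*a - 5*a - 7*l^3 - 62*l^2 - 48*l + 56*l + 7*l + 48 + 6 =-10*a^3 + a^2*(9*l + 67) + a*(12*l^2 - 31*l - 111) - 7*l^3 - 62*l^2 + 15*l + 54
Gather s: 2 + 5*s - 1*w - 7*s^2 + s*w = -7*s^2 + s*(w + 5) - w + 2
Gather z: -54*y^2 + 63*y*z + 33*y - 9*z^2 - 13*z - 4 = -54*y^2 + 33*y - 9*z^2 + z*(63*y - 13) - 4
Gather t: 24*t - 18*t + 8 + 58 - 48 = 6*t + 18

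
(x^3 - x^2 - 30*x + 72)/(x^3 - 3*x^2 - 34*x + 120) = (x - 3)/(x - 5)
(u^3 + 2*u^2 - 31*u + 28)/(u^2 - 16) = (u^2 + 6*u - 7)/(u + 4)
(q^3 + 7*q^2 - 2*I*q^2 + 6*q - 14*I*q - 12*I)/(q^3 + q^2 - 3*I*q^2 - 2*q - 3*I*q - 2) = (q + 6)/(q - I)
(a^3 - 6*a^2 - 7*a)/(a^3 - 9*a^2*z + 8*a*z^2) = (a^2 - 6*a - 7)/(a^2 - 9*a*z + 8*z^2)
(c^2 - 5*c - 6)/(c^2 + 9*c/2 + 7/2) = 2*(c - 6)/(2*c + 7)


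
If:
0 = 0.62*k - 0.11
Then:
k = 0.18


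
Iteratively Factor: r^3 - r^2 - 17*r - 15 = (r + 1)*(r^2 - 2*r - 15) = (r - 5)*(r + 1)*(r + 3)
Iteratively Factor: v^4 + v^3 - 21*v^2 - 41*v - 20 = (v + 1)*(v^3 - 21*v - 20) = (v + 1)*(v + 4)*(v^2 - 4*v - 5) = (v - 5)*(v + 1)*(v + 4)*(v + 1)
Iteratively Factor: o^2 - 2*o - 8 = (o + 2)*(o - 4)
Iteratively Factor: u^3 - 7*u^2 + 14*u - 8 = (u - 2)*(u^2 - 5*u + 4) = (u - 2)*(u - 1)*(u - 4)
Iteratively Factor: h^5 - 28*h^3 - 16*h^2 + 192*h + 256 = (h + 2)*(h^4 - 2*h^3 - 24*h^2 + 32*h + 128) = (h + 2)*(h + 4)*(h^3 - 6*h^2 + 32) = (h + 2)^2*(h + 4)*(h^2 - 8*h + 16) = (h - 4)*(h + 2)^2*(h + 4)*(h - 4)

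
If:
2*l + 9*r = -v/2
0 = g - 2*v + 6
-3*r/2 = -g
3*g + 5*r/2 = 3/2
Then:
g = 9/28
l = -393/224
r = 3/14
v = 177/56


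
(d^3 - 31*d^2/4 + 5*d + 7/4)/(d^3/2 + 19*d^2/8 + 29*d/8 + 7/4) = 2*(4*d^3 - 31*d^2 + 20*d + 7)/(4*d^3 + 19*d^2 + 29*d + 14)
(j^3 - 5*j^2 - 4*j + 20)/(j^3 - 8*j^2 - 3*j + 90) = (j^2 - 4)/(j^2 - 3*j - 18)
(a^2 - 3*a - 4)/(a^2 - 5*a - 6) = (a - 4)/(a - 6)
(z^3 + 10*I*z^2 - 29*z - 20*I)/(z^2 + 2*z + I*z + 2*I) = (z^2 + 9*I*z - 20)/(z + 2)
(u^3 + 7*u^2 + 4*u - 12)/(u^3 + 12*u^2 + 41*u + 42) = (u^2 + 5*u - 6)/(u^2 + 10*u + 21)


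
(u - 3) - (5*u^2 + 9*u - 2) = -5*u^2 - 8*u - 1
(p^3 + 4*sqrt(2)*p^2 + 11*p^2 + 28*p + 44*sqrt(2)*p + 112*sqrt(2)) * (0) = 0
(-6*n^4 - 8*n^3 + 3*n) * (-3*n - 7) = 18*n^5 + 66*n^4 + 56*n^3 - 9*n^2 - 21*n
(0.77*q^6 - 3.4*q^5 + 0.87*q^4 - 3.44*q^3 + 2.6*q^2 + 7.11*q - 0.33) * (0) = 0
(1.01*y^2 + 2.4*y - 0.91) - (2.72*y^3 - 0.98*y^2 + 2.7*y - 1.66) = -2.72*y^3 + 1.99*y^2 - 0.3*y + 0.75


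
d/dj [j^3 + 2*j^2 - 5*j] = 3*j^2 + 4*j - 5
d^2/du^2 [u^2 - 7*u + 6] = 2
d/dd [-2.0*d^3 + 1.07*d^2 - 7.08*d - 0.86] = -6.0*d^2 + 2.14*d - 7.08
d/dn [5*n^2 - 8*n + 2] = 10*n - 8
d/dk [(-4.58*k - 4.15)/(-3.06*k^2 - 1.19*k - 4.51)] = (-14.0148*k^2 - 25.398*k + 15.7173)/(9.3636*k^4 + 7.2828*k^3 + 29.0173*k^2 + 10.7338*k + 20.3401)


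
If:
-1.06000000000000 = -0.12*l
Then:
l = 8.83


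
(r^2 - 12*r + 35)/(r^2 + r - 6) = (r^2 - 12*r + 35)/(r^2 + r - 6)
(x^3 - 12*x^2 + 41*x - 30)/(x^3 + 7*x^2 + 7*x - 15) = (x^2 - 11*x + 30)/(x^2 + 8*x + 15)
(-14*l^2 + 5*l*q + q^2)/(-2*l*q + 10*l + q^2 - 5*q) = (7*l + q)/(q - 5)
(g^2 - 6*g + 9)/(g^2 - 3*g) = (g - 3)/g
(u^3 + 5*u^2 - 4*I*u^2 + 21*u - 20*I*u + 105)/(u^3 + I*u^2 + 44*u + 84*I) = (u^2 + u*(5 + 3*I) + 15*I)/(u^2 + 8*I*u - 12)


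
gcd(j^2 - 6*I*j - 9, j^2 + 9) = j - 3*I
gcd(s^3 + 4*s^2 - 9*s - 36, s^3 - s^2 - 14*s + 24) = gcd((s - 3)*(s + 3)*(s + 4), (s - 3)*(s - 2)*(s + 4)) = s^2 + s - 12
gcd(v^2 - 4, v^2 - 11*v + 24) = 1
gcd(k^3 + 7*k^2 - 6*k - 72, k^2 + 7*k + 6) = k + 6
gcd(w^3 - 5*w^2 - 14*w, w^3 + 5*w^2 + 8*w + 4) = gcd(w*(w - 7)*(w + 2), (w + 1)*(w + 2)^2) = w + 2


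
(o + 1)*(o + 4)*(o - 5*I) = o^3 + 5*o^2 - 5*I*o^2 + 4*o - 25*I*o - 20*I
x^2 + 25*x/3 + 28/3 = (x + 4/3)*(x + 7)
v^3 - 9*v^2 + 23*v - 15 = (v - 5)*(v - 3)*(v - 1)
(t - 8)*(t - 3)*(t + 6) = t^3 - 5*t^2 - 42*t + 144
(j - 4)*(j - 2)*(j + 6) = j^3 - 28*j + 48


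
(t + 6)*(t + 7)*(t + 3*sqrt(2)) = t^3 + 3*sqrt(2)*t^2 + 13*t^2 + 42*t + 39*sqrt(2)*t + 126*sqrt(2)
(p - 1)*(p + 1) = p^2 - 1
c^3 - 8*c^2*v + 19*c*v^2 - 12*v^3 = (c - 4*v)*(c - 3*v)*(c - v)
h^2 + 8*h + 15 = (h + 3)*(h + 5)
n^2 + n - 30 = (n - 5)*(n + 6)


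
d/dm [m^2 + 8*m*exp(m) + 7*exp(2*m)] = 8*m*exp(m) + 2*m + 14*exp(2*m) + 8*exp(m)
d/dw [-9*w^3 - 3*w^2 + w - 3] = -27*w^2 - 6*w + 1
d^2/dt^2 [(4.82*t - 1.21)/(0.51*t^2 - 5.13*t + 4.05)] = ((50.6874 - 14.7492*t)*(0.51*t^2 - 5.13*t + 4.05) + (1.02*t - 5.13)*(2.04*t - 10.26)*(4.82*t - 1.21))/(0.51*t^2 - 5.13*t + 4.05)^3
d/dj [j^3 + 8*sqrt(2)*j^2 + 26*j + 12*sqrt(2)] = 3*j^2 + 16*sqrt(2)*j + 26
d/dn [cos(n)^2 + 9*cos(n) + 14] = -(2*cos(n) + 9)*sin(n)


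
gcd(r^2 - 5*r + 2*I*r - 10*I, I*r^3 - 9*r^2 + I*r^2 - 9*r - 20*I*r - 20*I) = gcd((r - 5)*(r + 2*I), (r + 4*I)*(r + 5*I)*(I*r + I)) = 1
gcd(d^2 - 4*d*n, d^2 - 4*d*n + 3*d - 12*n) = d - 4*n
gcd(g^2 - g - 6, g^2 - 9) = g - 3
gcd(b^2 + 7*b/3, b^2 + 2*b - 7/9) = b + 7/3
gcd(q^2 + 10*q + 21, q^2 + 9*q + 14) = q + 7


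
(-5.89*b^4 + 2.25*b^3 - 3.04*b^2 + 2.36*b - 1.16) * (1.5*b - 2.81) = -8.835*b^5 + 19.9259*b^4 - 10.8825*b^3 + 12.0824*b^2 - 8.3716*b + 3.2596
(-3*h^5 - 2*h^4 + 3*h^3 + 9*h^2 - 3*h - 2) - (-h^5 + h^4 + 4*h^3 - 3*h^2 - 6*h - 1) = -2*h^5 - 3*h^4 - h^3 + 12*h^2 + 3*h - 1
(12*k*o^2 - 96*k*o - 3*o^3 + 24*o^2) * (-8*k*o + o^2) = -96*k^2*o^3 + 768*k^2*o^2 + 36*k*o^4 - 288*k*o^3 - 3*o^5 + 24*o^4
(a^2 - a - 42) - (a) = a^2 - 2*a - 42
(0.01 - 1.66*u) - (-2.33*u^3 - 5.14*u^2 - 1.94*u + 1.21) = 2.33*u^3 + 5.14*u^2 + 0.28*u - 1.2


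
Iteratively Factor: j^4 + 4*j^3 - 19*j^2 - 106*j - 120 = (j + 2)*(j^3 + 2*j^2 - 23*j - 60) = (j + 2)*(j + 4)*(j^2 - 2*j - 15) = (j - 5)*(j + 2)*(j + 4)*(j + 3)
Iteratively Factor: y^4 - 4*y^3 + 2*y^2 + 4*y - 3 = (y - 1)*(y^3 - 3*y^2 - y + 3) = (y - 1)*(y + 1)*(y^2 - 4*y + 3) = (y - 1)^2*(y + 1)*(y - 3)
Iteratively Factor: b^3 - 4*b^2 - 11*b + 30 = (b - 2)*(b^2 - 2*b - 15) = (b - 2)*(b + 3)*(b - 5)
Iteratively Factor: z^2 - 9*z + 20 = (z - 5)*(z - 4)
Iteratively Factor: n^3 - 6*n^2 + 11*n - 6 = (n - 3)*(n^2 - 3*n + 2) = (n - 3)*(n - 2)*(n - 1)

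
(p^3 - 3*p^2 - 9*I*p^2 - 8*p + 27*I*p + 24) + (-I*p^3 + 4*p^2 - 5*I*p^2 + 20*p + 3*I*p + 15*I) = p^3 - I*p^3 + p^2 - 14*I*p^2 + 12*p + 30*I*p + 24 + 15*I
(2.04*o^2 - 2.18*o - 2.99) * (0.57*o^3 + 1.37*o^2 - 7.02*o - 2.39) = 1.1628*o^5 + 1.5522*o^4 - 19.0117*o^3 + 6.3317*o^2 + 26.2*o + 7.1461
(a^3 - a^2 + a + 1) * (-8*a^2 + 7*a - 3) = -8*a^5 + 15*a^4 - 18*a^3 + 2*a^2 + 4*a - 3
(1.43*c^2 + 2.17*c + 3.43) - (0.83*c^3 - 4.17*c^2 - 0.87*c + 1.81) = -0.83*c^3 + 5.6*c^2 + 3.04*c + 1.62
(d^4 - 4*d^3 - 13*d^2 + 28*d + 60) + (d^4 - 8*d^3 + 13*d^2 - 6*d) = 2*d^4 - 12*d^3 + 22*d + 60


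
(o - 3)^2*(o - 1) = o^3 - 7*o^2 + 15*o - 9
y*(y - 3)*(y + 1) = y^3 - 2*y^2 - 3*y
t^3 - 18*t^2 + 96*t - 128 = (t - 8)^2*(t - 2)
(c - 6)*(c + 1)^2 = c^3 - 4*c^2 - 11*c - 6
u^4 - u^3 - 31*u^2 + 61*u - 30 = (u - 5)*(u - 1)^2*(u + 6)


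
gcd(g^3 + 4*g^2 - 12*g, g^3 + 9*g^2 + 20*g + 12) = g + 6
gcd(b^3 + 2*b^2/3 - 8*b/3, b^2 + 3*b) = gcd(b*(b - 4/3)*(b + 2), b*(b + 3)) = b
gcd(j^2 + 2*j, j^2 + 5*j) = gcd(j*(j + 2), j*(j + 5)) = j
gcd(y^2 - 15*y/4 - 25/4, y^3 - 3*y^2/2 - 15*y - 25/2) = y - 5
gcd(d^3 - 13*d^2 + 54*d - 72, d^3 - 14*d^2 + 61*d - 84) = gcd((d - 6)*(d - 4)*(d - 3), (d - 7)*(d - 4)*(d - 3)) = d^2 - 7*d + 12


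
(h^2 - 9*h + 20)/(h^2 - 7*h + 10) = (h - 4)/(h - 2)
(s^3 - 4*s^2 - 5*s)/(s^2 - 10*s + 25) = s*(s + 1)/(s - 5)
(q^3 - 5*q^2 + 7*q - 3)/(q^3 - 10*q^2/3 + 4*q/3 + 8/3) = 3*(q^3 - 5*q^2 + 7*q - 3)/(3*q^3 - 10*q^2 + 4*q + 8)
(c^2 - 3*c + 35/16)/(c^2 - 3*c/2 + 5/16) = (4*c - 7)/(4*c - 1)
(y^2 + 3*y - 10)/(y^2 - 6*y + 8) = (y + 5)/(y - 4)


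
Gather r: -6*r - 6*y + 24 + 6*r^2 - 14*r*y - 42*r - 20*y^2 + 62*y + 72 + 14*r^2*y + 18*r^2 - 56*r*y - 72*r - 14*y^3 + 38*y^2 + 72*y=r^2*(14*y + 24) + r*(-70*y - 120) - 14*y^3 + 18*y^2 + 128*y + 96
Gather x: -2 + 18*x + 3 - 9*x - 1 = 9*x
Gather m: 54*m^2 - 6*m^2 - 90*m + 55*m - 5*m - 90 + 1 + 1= 48*m^2 - 40*m - 88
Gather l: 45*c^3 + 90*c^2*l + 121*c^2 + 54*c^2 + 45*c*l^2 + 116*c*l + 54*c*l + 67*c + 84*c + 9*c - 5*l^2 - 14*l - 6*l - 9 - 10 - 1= 45*c^3 + 175*c^2 + 160*c + l^2*(45*c - 5) + l*(90*c^2 + 170*c - 20) - 20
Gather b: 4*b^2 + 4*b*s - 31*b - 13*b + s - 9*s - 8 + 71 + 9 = 4*b^2 + b*(4*s - 44) - 8*s + 72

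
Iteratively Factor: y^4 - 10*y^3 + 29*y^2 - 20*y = (y - 5)*(y^3 - 5*y^2 + 4*y) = (y - 5)*(y - 1)*(y^2 - 4*y) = (y - 5)*(y - 4)*(y - 1)*(y)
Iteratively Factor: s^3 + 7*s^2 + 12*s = (s)*(s^2 + 7*s + 12) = s*(s + 3)*(s + 4)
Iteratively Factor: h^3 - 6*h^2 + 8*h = (h - 2)*(h^2 - 4*h) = h*(h - 2)*(h - 4)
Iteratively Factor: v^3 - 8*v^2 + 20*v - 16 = (v - 2)*(v^2 - 6*v + 8) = (v - 4)*(v - 2)*(v - 2)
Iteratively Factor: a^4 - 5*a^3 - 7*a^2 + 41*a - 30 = (a - 5)*(a^3 - 7*a + 6) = (a - 5)*(a + 3)*(a^2 - 3*a + 2) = (a - 5)*(a - 2)*(a + 3)*(a - 1)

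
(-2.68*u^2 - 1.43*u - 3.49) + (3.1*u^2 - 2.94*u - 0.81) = 0.42*u^2 - 4.37*u - 4.3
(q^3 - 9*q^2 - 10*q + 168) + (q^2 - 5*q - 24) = q^3 - 8*q^2 - 15*q + 144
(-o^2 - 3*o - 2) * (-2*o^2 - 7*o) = 2*o^4 + 13*o^3 + 25*o^2 + 14*o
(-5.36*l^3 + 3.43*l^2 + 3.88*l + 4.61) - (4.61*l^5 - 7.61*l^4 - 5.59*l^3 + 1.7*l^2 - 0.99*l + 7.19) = -4.61*l^5 + 7.61*l^4 + 0.23*l^3 + 1.73*l^2 + 4.87*l - 2.58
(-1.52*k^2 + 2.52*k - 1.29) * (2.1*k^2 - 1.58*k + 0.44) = -3.192*k^4 + 7.6936*k^3 - 7.3594*k^2 + 3.147*k - 0.5676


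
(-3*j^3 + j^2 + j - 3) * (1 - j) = 3*j^4 - 4*j^3 + 4*j - 3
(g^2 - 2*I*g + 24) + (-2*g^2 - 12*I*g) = -g^2 - 14*I*g + 24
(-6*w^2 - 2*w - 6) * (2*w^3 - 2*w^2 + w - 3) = -12*w^5 + 8*w^4 - 14*w^3 + 28*w^2 + 18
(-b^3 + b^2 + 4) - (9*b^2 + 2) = -b^3 - 8*b^2 + 2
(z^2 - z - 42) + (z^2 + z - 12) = 2*z^2 - 54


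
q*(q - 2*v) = q^2 - 2*q*v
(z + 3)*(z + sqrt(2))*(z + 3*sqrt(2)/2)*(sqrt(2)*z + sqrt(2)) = sqrt(2)*z^4 + 5*z^3 + 4*sqrt(2)*z^3 + 6*sqrt(2)*z^2 + 20*z^2 + 15*z + 12*sqrt(2)*z + 9*sqrt(2)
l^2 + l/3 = l*(l + 1/3)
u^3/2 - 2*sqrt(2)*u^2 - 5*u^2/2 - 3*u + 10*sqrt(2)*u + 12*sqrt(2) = (u/2 + 1/2)*(u - 6)*(u - 4*sqrt(2))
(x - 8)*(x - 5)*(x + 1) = x^3 - 12*x^2 + 27*x + 40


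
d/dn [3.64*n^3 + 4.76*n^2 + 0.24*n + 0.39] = 10.92*n^2 + 9.52*n + 0.24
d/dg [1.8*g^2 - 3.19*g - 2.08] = 3.6*g - 3.19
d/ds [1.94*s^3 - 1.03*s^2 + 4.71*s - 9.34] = 5.82*s^2 - 2.06*s + 4.71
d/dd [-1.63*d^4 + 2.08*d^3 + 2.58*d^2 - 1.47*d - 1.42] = -6.52*d^3 + 6.24*d^2 + 5.16*d - 1.47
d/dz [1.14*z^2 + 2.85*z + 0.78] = 2.28*z + 2.85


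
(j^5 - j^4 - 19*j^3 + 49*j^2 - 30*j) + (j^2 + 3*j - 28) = j^5 - j^4 - 19*j^3 + 50*j^2 - 27*j - 28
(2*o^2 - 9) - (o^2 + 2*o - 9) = o^2 - 2*o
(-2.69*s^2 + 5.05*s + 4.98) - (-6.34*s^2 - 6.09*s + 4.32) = 3.65*s^2 + 11.14*s + 0.66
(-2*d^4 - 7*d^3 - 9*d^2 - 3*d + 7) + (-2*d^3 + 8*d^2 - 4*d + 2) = -2*d^4 - 9*d^3 - d^2 - 7*d + 9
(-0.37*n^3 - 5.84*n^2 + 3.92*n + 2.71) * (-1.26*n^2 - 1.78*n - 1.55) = 0.4662*n^5 + 8.017*n^4 + 6.0295*n^3 - 1.3402*n^2 - 10.8998*n - 4.2005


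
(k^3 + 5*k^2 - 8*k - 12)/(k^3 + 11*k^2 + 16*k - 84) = (k + 1)/(k + 7)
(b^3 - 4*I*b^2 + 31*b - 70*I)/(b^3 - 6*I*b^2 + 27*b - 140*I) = (b - 2*I)/(b - 4*I)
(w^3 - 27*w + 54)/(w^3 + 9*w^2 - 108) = (w - 3)/(w + 6)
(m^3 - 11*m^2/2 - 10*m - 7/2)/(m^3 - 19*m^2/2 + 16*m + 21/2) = (m + 1)/(m - 3)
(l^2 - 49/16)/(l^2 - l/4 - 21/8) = (4*l + 7)/(2*(2*l + 3))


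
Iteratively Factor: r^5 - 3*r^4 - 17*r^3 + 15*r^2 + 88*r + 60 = (r + 2)*(r^4 - 5*r^3 - 7*r^2 + 29*r + 30) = (r + 1)*(r + 2)*(r^3 - 6*r^2 - r + 30) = (r - 5)*(r + 1)*(r + 2)*(r^2 - r - 6) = (r - 5)*(r + 1)*(r + 2)^2*(r - 3)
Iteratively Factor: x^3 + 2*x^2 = (x)*(x^2 + 2*x) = x*(x + 2)*(x)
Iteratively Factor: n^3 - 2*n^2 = (n - 2)*(n^2) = n*(n - 2)*(n)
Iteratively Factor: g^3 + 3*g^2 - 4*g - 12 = (g + 3)*(g^2 - 4) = (g + 2)*(g + 3)*(g - 2)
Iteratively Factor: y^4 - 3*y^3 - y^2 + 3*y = (y + 1)*(y^3 - 4*y^2 + 3*y) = (y - 3)*(y + 1)*(y^2 - y) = y*(y - 3)*(y + 1)*(y - 1)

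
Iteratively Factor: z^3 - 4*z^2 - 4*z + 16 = (z + 2)*(z^2 - 6*z + 8) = (z - 2)*(z + 2)*(z - 4)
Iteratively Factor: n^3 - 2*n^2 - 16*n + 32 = (n - 4)*(n^2 + 2*n - 8) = (n - 4)*(n - 2)*(n + 4)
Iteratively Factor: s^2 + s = (s + 1)*(s)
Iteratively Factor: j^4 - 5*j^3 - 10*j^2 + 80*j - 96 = (j - 2)*(j^3 - 3*j^2 - 16*j + 48) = (j - 4)*(j - 2)*(j^2 + j - 12) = (j - 4)*(j - 3)*(j - 2)*(j + 4)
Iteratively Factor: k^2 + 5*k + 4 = (k + 1)*(k + 4)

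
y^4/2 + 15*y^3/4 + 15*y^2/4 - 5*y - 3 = (y/2 + 1)*(y - 1)*(y + 1/2)*(y + 6)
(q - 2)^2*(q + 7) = q^3 + 3*q^2 - 24*q + 28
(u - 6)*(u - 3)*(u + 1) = u^3 - 8*u^2 + 9*u + 18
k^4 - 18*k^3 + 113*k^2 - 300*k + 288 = (k - 8)*(k - 4)*(k - 3)^2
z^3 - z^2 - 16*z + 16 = (z - 4)*(z - 1)*(z + 4)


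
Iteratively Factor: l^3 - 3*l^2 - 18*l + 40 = (l - 2)*(l^2 - l - 20) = (l - 5)*(l - 2)*(l + 4)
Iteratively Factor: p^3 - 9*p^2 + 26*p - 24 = (p - 2)*(p^2 - 7*p + 12) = (p - 3)*(p - 2)*(p - 4)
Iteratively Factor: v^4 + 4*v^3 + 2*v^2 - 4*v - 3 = (v - 1)*(v^3 + 5*v^2 + 7*v + 3) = (v - 1)*(v + 1)*(v^2 + 4*v + 3) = (v - 1)*(v + 1)^2*(v + 3)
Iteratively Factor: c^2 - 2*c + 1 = (c - 1)*(c - 1)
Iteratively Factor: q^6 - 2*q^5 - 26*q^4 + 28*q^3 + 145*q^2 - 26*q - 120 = (q - 5)*(q^5 + 3*q^4 - 11*q^3 - 27*q^2 + 10*q + 24) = (q - 5)*(q - 3)*(q^4 + 6*q^3 + 7*q^2 - 6*q - 8) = (q - 5)*(q - 3)*(q + 1)*(q^3 + 5*q^2 + 2*q - 8) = (q - 5)*(q - 3)*(q + 1)*(q + 2)*(q^2 + 3*q - 4) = (q - 5)*(q - 3)*(q - 1)*(q + 1)*(q + 2)*(q + 4)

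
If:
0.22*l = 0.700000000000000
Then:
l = 3.18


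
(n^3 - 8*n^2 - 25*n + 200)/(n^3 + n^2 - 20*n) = (n^2 - 13*n + 40)/(n*(n - 4))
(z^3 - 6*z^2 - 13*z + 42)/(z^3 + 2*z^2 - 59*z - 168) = (z^2 - 9*z + 14)/(z^2 - z - 56)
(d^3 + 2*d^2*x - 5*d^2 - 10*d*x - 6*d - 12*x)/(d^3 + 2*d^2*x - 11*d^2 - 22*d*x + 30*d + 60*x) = (d + 1)/(d - 5)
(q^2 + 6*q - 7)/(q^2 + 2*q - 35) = (q - 1)/(q - 5)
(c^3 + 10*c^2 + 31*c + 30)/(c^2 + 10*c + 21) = (c^2 + 7*c + 10)/(c + 7)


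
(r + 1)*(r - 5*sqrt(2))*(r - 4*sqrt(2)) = r^3 - 9*sqrt(2)*r^2 + r^2 - 9*sqrt(2)*r + 40*r + 40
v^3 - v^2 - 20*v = v*(v - 5)*(v + 4)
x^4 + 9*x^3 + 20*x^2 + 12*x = x*(x + 1)*(x + 2)*(x + 6)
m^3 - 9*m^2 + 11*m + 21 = (m - 7)*(m - 3)*(m + 1)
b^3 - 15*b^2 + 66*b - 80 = (b - 8)*(b - 5)*(b - 2)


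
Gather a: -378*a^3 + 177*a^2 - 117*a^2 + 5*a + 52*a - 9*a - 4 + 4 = -378*a^3 + 60*a^2 + 48*a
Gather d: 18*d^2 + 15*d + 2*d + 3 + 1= 18*d^2 + 17*d + 4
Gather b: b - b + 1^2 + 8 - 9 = 0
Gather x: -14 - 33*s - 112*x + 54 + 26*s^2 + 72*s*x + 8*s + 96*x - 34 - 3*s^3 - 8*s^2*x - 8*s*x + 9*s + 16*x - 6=-3*s^3 + 26*s^2 - 16*s + x*(-8*s^2 + 64*s)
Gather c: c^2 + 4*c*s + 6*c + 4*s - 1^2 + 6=c^2 + c*(4*s + 6) + 4*s + 5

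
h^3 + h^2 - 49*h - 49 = (h - 7)*(h + 1)*(h + 7)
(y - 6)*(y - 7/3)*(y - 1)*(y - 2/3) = y^4 - 10*y^3 + 257*y^2/9 - 260*y/9 + 28/3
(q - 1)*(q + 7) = q^2 + 6*q - 7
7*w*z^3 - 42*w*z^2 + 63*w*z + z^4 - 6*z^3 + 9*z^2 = z*(7*w + z)*(z - 3)^2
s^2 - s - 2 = (s - 2)*(s + 1)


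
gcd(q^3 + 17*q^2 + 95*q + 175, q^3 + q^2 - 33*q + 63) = q + 7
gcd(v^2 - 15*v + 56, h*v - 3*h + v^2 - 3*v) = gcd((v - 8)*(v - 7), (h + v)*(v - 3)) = 1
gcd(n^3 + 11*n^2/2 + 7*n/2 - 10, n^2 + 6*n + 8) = n + 4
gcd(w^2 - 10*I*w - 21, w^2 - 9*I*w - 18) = w - 3*I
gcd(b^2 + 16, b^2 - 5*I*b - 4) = b - 4*I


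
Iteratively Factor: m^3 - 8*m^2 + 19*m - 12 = (m - 3)*(m^2 - 5*m + 4) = (m - 3)*(m - 1)*(m - 4)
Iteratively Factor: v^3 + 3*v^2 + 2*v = (v)*(v^2 + 3*v + 2) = v*(v + 1)*(v + 2)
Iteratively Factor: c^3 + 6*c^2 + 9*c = (c + 3)*(c^2 + 3*c) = (c + 3)^2*(c)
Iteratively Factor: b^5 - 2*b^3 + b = (b)*(b^4 - 2*b^2 + 1) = b*(b + 1)*(b^3 - b^2 - b + 1) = b*(b + 1)^2*(b^2 - 2*b + 1) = b*(b - 1)*(b + 1)^2*(b - 1)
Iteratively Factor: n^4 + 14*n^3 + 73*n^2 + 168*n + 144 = (n + 3)*(n^3 + 11*n^2 + 40*n + 48) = (n + 3)*(n + 4)*(n^2 + 7*n + 12) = (n + 3)*(n + 4)^2*(n + 3)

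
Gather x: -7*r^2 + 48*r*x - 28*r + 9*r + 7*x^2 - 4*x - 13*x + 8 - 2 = -7*r^2 - 19*r + 7*x^2 + x*(48*r - 17) + 6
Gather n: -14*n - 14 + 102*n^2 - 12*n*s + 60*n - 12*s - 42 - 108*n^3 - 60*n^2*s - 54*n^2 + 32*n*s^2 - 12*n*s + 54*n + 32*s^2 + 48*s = -108*n^3 + n^2*(48 - 60*s) + n*(32*s^2 - 24*s + 100) + 32*s^2 + 36*s - 56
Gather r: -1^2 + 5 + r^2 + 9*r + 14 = r^2 + 9*r + 18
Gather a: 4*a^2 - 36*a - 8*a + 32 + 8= 4*a^2 - 44*a + 40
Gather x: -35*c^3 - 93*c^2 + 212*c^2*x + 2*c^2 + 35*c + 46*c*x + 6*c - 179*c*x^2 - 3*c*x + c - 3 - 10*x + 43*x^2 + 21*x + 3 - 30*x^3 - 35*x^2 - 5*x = -35*c^3 - 91*c^2 + 42*c - 30*x^3 + x^2*(8 - 179*c) + x*(212*c^2 + 43*c + 6)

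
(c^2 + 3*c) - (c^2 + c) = 2*c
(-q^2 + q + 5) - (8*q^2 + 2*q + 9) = -9*q^2 - q - 4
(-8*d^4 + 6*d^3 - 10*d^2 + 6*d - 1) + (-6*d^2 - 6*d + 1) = -8*d^4 + 6*d^3 - 16*d^2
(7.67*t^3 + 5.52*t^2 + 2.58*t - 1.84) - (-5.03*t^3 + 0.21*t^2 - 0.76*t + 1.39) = 12.7*t^3 + 5.31*t^2 + 3.34*t - 3.23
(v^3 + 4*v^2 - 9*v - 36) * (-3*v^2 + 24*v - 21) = -3*v^5 + 12*v^4 + 102*v^3 - 192*v^2 - 675*v + 756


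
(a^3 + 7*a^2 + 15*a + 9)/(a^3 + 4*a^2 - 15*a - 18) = (a^2 + 6*a + 9)/(a^2 + 3*a - 18)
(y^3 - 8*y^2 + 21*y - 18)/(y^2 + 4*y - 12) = (y^2 - 6*y + 9)/(y + 6)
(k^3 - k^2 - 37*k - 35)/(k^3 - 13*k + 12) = (k^3 - k^2 - 37*k - 35)/(k^3 - 13*k + 12)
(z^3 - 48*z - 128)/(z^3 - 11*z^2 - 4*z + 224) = (z + 4)/(z - 7)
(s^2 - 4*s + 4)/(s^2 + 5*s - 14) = (s - 2)/(s + 7)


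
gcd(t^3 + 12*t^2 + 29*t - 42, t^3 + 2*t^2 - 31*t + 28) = t^2 + 6*t - 7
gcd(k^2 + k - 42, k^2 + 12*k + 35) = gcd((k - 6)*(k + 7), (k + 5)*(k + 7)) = k + 7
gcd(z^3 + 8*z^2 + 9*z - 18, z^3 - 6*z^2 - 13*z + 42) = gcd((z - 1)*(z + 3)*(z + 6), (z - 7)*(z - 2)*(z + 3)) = z + 3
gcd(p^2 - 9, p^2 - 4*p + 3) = p - 3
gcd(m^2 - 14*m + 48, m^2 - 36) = m - 6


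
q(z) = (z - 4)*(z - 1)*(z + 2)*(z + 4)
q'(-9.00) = -2365.00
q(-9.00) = 4550.00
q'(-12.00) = -6064.00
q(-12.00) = 16640.00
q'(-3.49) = -23.85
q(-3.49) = -25.56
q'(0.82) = -41.30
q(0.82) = 7.78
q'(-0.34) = -3.57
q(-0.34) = 35.33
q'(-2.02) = 35.99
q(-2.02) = -0.72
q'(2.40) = -29.82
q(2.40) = -63.08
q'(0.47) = -31.84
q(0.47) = 20.66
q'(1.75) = -48.38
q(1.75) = -36.39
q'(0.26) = -25.09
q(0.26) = 26.65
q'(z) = (z - 4)*(z - 1)*(z + 2) + (z - 4)*(z - 1)*(z + 4) + (z - 4)*(z + 2)*(z + 4) + (z - 1)*(z + 2)*(z + 4) = 4*z^3 + 3*z^2 - 36*z - 16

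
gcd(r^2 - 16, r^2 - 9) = 1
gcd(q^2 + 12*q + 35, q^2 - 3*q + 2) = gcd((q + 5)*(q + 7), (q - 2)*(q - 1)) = 1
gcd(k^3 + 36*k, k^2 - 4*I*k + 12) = k - 6*I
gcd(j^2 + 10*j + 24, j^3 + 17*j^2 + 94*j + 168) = j^2 + 10*j + 24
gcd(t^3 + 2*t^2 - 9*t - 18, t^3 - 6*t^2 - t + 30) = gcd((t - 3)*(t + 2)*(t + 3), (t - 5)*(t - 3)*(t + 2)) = t^2 - t - 6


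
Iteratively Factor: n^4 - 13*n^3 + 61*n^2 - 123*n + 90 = (n - 5)*(n^3 - 8*n^2 + 21*n - 18) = (n - 5)*(n - 3)*(n^2 - 5*n + 6) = (n - 5)*(n - 3)^2*(n - 2)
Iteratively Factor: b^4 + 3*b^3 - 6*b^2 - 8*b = (b - 2)*(b^3 + 5*b^2 + 4*b) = b*(b - 2)*(b^2 + 5*b + 4) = b*(b - 2)*(b + 1)*(b + 4)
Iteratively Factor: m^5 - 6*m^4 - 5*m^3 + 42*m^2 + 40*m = (m + 1)*(m^4 - 7*m^3 + 2*m^2 + 40*m) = (m + 1)*(m + 2)*(m^3 - 9*m^2 + 20*m) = m*(m + 1)*(m + 2)*(m^2 - 9*m + 20) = m*(m - 4)*(m + 1)*(m + 2)*(m - 5)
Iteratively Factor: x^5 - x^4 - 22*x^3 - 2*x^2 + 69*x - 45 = (x - 5)*(x^4 + 4*x^3 - 2*x^2 - 12*x + 9) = (x - 5)*(x - 1)*(x^3 + 5*x^2 + 3*x - 9) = (x - 5)*(x - 1)*(x + 3)*(x^2 + 2*x - 3) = (x - 5)*(x - 1)^2*(x + 3)*(x + 3)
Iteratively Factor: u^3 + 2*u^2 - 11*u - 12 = (u + 1)*(u^2 + u - 12) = (u + 1)*(u + 4)*(u - 3)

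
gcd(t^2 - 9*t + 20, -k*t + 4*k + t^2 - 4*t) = t - 4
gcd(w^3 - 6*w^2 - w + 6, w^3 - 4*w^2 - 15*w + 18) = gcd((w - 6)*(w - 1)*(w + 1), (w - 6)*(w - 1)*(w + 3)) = w^2 - 7*w + 6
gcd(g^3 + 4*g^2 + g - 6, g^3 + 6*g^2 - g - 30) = g + 3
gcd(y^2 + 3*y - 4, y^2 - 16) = y + 4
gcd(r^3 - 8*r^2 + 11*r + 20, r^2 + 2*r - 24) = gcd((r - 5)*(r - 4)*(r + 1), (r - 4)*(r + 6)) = r - 4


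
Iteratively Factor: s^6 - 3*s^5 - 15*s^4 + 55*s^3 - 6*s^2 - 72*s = (s + 1)*(s^5 - 4*s^4 - 11*s^3 + 66*s^2 - 72*s) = (s + 1)*(s + 4)*(s^4 - 8*s^3 + 21*s^2 - 18*s) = (s - 2)*(s + 1)*(s + 4)*(s^3 - 6*s^2 + 9*s) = (s - 3)*(s - 2)*(s + 1)*(s + 4)*(s^2 - 3*s) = (s - 3)^2*(s - 2)*(s + 1)*(s + 4)*(s)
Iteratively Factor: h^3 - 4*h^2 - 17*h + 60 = (h - 3)*(h^2 - h - 20) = (h - 3)*(h + 4)*(h - 5)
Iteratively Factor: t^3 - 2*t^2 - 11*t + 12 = (t - 1)*(t^2 - t - 12) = (t - 4)*(t - 1)*(t + 3)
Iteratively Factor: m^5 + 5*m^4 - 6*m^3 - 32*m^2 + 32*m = (m - 2)*(m^4 + 7*m^3 + 8*m^2 - 16*m) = (m - 2)*(m - 1)*(m^3 + 8*m^2 + 16*m) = m*(m - 2)*(m - 1)*(m^2 + 8*m + 16) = m*(m - 2)*(m - 1)*(m + 4)*(m + 4)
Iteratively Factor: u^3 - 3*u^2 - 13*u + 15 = (u - 5)*(u^2 + 2*u - 3) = (u - 5)*(u - 1)*(u + 3)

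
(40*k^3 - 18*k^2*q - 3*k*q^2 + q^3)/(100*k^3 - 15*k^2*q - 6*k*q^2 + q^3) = (-2*k + q)/(-5*k + q)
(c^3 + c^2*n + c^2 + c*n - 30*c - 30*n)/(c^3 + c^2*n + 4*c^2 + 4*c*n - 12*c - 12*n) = (c - 5)/(c - 2)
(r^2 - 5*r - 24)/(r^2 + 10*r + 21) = (r - 8)/(r + 7)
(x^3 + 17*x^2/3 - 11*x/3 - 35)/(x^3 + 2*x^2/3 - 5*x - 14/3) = (x^2 + 8*x + 15)/(x^2 + 3*x + 2)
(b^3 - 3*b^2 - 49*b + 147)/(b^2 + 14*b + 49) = (b^2 - 10*b + 21)/(b + 7)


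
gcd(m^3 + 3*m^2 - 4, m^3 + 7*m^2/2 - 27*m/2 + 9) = m - 1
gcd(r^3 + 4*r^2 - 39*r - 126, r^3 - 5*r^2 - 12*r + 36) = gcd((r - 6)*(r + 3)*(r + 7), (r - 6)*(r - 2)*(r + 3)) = r^2 - 3*r - 18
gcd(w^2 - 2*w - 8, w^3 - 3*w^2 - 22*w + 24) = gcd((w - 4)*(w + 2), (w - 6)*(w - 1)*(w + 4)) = 1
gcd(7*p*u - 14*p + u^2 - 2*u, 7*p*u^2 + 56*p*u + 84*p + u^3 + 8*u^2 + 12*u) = 7*p + u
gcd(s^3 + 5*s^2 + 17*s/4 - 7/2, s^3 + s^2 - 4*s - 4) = s + 2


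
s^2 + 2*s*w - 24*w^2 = (s - 4*w)*(s + 6*w)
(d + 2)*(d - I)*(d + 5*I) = d^3 + 2*d^2 + 4*I*d^2 + 5*d + 8*I*d + 10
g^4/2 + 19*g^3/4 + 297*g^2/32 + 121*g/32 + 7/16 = (g/2 + 1)*(g + 1/4)^2*(g + 7)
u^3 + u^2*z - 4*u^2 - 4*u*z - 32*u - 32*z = (u - 8)*(u + 4)*(u + z)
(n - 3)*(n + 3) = n^2 - 9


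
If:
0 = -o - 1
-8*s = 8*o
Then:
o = -1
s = 1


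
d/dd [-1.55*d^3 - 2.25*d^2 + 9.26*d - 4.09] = -4.65*d^2 - 4.5*d + 9.26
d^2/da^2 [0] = 0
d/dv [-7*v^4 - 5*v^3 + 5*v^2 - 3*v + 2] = -28*v^3 - 15*v^2 + 10*v - 3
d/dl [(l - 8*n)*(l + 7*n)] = 2*l - n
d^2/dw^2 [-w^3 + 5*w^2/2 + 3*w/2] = 5 - 6*w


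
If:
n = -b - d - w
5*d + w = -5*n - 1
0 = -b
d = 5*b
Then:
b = 0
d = 0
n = -1/4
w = 1/4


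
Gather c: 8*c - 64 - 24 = 8*c - 88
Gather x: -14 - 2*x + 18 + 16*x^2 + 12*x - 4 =16*x^2 + 10*x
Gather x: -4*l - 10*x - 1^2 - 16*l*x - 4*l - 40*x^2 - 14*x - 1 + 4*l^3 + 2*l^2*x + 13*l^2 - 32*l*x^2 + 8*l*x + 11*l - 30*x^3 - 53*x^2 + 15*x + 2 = 4*l^3 + 13*l^2 + 3*l - 30*x^3 + x^2*(-32*l - 93) + x*(2*l^2 - 8*l - 9)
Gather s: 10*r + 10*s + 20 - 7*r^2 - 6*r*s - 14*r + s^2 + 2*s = -7*r^2 - 4*r + s^2 + s*(12 - 6*r) + 20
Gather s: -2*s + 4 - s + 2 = 6 - 3*s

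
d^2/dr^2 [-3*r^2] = -6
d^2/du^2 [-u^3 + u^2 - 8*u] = 2 - 6*u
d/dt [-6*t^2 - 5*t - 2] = -12*t - 5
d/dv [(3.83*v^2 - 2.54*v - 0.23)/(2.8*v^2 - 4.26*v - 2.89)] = (-9.2038*v^2 - 20.8494*v + 6.3608)/(7.84*v^4 - 23.856*v^3 + 1.9636*v^2 + 24.6228*v + 8.3521)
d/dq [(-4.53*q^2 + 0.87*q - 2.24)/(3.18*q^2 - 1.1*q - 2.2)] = (2.2164*q^2 + 34.1784*q - 4.378)/(10.1124*q^4 - 6.996*q^3 - 12.782*q^2 + 4.84*q + 4.84)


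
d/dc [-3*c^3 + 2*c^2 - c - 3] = -9*c^2 + 4*c - 1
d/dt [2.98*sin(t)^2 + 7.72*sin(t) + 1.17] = (5.96*sin(t) + 7.72)*cos(t)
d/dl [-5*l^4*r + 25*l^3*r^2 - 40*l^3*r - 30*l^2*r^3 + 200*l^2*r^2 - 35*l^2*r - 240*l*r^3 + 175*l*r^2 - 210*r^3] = 5*r*(-4*l^3 + 15*l^2*r - 24*l^2 - 12*l*r^2 + 80*l*r - 14*l - 48*r^2 + 35*r)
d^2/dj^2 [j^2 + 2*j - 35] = 2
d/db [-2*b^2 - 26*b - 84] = -4*b - 26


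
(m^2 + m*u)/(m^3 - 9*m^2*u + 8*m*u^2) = (m + u)/(m^2 - 9*m*u + 8*u^2)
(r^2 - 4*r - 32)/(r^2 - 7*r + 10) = (r^2 - 4*r - 32)/(r^2 - 7*r + 10)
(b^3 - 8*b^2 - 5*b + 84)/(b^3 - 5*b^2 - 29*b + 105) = (b^2 - b - 12)/(b^2 + 2*b - 15)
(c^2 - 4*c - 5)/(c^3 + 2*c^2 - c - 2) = (c - 5)/(c^2 + c - 2)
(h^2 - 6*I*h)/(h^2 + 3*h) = (h - 6*I)/(h + 3)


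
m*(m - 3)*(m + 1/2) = m^3 - 5*m^2/2 - 3*m/2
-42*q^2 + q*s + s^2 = (-6*q + s)*(7*q + s)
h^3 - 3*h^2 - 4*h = h*(h - 4)*(h + 1)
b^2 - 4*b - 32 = (b - 8)*(b + 4)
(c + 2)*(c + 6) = c^2 + 8*c + 12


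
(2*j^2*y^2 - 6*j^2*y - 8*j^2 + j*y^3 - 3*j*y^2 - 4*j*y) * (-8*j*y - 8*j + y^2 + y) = -16*j^3*y^3 + 32*j^3*y^2 + 112*j^3*y + 64*j^3 - 6*j^2*y^4 + 12*j^2*y^3 + 42*j^2*y^2 + 24*j^2*y + j*y^5 - 2*j*y^4 - 7*j*y^3 - 4*j*y^2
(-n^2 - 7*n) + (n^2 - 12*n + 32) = 32 - 19*n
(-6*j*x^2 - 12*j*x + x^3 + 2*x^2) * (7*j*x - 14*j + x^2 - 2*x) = -42*j^2*x^3 + 168*j^2*x + j*x^4 - 4*j*x^2 + x^5 - 4*x^3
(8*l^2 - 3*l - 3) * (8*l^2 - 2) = 64*l^4 - 24*l^3 - 40*l^2 + 6*l + 6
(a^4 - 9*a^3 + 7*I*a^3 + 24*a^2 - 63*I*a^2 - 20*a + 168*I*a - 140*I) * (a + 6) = a^5 - 3*a^4 + 7*I*a^4 - 30*a^3 - 21*I*a^3 + 124*a^2 - 210*I*a^2 - 120*a + 868*I*a - 840*I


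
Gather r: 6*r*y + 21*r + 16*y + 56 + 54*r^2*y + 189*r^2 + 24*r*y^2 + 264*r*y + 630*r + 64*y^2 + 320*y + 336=r^2*(54*y + 189) + r*(24*y^2 + 270*y + 651) + 64*y^2 + 336*y + 392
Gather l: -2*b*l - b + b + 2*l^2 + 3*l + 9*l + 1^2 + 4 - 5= 2*l^2 + l*(12 - 2*b)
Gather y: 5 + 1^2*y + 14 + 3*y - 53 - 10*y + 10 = -6*y - 24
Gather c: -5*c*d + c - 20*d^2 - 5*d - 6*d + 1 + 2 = c*(1 - 5*d) - 20*d^2 - 11*d + 3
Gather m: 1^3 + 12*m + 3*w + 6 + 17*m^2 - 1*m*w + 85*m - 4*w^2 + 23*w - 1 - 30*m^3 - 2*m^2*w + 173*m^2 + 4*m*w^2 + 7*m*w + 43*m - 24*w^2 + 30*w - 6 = -30*m^3 + m^2*(190 - 2*w) + m*(4*w^2 + 6*w + 140) - 28*w^2 + 56*w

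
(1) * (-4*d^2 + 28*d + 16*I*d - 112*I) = -4*d^2 + 28*d + 16*I*d - 112*I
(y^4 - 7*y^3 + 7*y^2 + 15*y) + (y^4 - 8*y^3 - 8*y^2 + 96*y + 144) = 2*y^4 - 15*y^3 - y^2 + 111*y + 144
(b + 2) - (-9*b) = 10*b + 2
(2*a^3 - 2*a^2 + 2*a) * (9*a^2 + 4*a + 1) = 18*a^5 - 10*a^4 + 12*a^3 + 6*a^2 + 2*a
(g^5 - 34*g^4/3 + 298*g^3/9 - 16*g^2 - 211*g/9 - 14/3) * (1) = g^5 - 34*g^4/3 + 298*g^3/9 - 16*g^2 - 211*g/9 - 14/3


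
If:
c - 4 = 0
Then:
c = 4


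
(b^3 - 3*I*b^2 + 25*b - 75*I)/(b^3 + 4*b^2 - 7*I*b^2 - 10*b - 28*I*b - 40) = (b^2 + 2*I*b + 15)/(b^2 + 2*b*(2 - I) - 8*I)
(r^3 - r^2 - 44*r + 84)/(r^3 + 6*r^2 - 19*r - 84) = (r^2 - 8*r + 12)/(r^2 - r - 12)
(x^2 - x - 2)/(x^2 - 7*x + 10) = (x + 1)/(x - 5)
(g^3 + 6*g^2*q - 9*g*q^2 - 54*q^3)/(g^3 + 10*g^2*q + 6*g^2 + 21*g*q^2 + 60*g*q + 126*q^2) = (g^2 + 3*g*q - 18*q^2)/(g^2 + 7*g*q + 6*g + 42*q)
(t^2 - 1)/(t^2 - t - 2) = (t - 1)/(t - 2)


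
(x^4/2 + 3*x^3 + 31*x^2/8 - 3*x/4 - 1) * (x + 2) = x^5/2 + 4*x^4 + 79*x^3/8 + 7*x^2 - 5*x/2 - 2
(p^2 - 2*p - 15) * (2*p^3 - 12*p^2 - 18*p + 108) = 2*p^5 - 16*p^4 - 24*p^3 + 324*p^2 + 54*p - 1620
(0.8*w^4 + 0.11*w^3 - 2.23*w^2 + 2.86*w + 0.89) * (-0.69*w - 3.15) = -0.552*w^5 - 2.5959*w^4 + 1.1922*w^3 + 5.0511*w^2 - 9.6231*w - 2.8035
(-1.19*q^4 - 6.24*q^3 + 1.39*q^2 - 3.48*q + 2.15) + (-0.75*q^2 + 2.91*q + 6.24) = -1.19*q^4 - 6.24*q^3 + 0.64*q^2 - 0.57*q + 8.39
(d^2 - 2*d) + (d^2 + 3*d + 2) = 2*d^2 + d + 2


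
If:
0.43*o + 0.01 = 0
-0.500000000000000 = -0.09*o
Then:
No Solution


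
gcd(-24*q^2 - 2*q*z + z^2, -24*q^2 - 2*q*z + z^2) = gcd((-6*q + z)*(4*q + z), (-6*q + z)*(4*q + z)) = -24*q^2 - 2*q*z + z^2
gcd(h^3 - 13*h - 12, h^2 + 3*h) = h + 3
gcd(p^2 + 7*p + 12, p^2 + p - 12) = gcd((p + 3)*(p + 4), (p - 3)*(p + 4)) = p + 4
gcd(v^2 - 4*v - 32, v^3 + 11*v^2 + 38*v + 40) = v + 4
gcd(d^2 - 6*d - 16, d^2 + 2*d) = d + 2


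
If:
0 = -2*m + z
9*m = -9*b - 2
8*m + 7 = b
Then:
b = 47/81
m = -65/81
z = -130/81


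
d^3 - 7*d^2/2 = d^2*(d - 7/2)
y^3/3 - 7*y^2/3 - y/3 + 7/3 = (y/3 + 1/3)*(y - 7)*(y - 1)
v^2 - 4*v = v*(v - 4)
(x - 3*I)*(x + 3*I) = x^2 + 9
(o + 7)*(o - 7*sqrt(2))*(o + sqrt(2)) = o^3 - 6*sqrt(2)*o^2 + 7*o^2 - 42*sqrt(2)*o - 14*o - 98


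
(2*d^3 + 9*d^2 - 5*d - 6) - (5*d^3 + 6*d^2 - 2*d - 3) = -3*d^3 + 3*d^2 - 3*d - 3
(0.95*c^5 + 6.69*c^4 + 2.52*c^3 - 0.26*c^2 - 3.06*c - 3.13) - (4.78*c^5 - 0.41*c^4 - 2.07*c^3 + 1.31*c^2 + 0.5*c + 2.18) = -3.83*c^5 + 7.1*c^4 + 4.59*c^3 - 1.57*c^2 - 3.56*c - 5.31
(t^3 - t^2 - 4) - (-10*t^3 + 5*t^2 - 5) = 11*t^3 - 6*t^2 + 1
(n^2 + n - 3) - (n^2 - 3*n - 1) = 4*n - 2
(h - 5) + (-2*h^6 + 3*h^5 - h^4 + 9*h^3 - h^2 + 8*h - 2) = -2*h^6 + 3*h^5 - h^4 + 9*h^3 - h^2 + 9*h - 7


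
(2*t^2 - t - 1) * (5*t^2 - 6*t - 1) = 10*t^4 - 17*t^3 - t^2 + 7*t + 1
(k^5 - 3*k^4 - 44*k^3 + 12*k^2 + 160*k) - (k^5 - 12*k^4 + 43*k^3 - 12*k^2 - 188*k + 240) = 9*k^4 - 87*k^3 + 24*k^2 + 348*k - 240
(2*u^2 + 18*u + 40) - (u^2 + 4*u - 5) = u^2 + 14*u + 45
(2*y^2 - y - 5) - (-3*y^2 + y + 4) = 5*y^2 - 2*y - 9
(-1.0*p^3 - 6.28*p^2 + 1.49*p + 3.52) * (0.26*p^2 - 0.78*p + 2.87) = -0.26*p^5 - 0.8528*p^4 + 2.4158*p^3 - 18.2706*p^2 + 1.5307*p + 10.1024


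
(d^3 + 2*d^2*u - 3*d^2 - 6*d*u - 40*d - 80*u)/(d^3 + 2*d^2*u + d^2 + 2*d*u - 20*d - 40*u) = (d - 8)/(d - 4)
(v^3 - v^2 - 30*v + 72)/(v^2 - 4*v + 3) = (v^2 + 2*v - 24)/(v - 1)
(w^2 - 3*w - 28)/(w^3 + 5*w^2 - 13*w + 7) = (w^2 - 3*w - 28)/(w^3 + 5*w^2 - 13*w + 7)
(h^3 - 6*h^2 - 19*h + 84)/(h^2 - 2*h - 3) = (h^2 - 3*h - 28)/(h + 1)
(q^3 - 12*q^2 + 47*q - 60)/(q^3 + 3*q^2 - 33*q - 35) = (q^2 - 7*q + 12)/(q^2 + 8*q + 7)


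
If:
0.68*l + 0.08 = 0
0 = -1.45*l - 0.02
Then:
No Solution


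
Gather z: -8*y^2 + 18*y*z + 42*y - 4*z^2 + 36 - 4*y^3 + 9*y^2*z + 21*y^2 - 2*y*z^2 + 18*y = -4*y^3 + 13*y^2 + 60*y + z^2*(-2*y - 4) + z*(9*y^2 + 18*y) + 36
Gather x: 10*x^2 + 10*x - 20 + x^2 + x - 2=11*x^2 + 11*x - 22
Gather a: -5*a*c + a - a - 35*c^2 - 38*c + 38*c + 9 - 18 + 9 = -5*a*c - 35*c^2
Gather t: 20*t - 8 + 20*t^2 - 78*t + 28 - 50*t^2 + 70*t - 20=-30*t^2 + 12*t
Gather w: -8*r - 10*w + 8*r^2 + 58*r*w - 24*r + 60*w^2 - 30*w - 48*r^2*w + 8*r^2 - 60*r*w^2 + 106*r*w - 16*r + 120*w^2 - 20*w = 16*r^2 - 48*r + w^2*(180 - 60*r) + w*(-48*r^2 + 164*r - 60)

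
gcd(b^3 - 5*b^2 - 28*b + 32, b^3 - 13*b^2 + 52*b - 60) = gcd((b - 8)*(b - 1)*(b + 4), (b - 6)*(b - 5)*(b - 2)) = 1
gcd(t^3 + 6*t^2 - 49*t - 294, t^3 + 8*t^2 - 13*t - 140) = t + 7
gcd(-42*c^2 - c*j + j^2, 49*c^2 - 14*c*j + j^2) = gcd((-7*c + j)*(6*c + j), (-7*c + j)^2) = 7*c - j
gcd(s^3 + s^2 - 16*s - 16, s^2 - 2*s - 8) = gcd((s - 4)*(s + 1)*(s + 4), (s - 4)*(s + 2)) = s - 4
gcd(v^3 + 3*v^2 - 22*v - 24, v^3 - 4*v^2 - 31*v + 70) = 1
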